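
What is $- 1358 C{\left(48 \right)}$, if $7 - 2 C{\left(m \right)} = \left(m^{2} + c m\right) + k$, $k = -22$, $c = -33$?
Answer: $469189$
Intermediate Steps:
$C{\left(m \right)} = \frac{29}{2} - \frac{m^{2}}{2} + \frac{33 m}{2}$ ($C{\left(m \right)} = \frac{7}{2} - \frac{\left(m^{2} - 33 m\right) - 22}{2} = \frac{7}{2} - \frac{-22 + m^{2} - 33 m}{2} = \frac{7}{2} + \left(11 - \frac{m^{2}}{2} + \frac{33 m}{2}\right) = \frac{29}{2} - \frac{m^{2}}{2} + \frac{33 m}{2}$)
$- 1358 C{\left(48 \right)} = - 1358 \left(\frac{29}{2} - \frac{48^{2}}{2} + \frac{33}{2} \cdot 48\right) = - 1358 \left(\frac{29}{2} - 1152 + 792\right) = \left(-1358\right) \left(- \frac{691}{2}\right) = 469189$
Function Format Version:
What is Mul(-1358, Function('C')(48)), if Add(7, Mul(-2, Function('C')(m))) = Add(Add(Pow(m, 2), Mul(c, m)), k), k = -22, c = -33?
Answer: 469189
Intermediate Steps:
Function('C')(m) = Add(Rational(29, 2), Mul(Rational(-1, 2), Pow(m, 2)), Mul(Rational(33, 2), m)) (Function('C')(m) = Add(Rational(7, 2), Mul(Rational(-1, 2), Add(Add(Pow(m, 2), Mul(-33, m)), -22))) = Add(Rational(7, 2), Mul(Rational(-1, 2), Add(-22, Pow(m, 2), Mul(-33, m)))) = Add(Rational(7, 2), Add(11, Mul(Rational(-1, 2), Pow(m, 2)), Mul(Rational(33, 2), m))) = Add(Rational(29, 2), Mul(Rational(-1, 2), Pow(m, 2)), Mul(Rational(33, 2), m)))
Mul(-1358, Function('C')(48)) = Mul(-1358, Add(Rational(29, 2), Mul(Rational(-1, 2), Pow(48, 2)), Mul(Rational(33, 2), 48))) = Mul(-1358, Add(Rational(29, 2), Mul(Rational(-1, 2), 2304), 792)) = Mul(-1358, Add(Rational(29, 2), -1152, 792)) = Mul(-1358, Rational(-691, 2)) = 469189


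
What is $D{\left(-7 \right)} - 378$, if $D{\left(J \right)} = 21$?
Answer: $-357$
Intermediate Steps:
$D{\left(-7 \right)} - 378 = 21 - 378 = -357$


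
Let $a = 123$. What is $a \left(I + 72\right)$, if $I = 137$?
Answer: $25707$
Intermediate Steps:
$a \left(I + 72\right) = 123 \left(137 + 72\right) = 123 \cdot 209 = 25707$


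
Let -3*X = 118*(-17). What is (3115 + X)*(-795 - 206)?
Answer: -11362351/3 ≈ -3.7875e+6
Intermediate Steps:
X = 2006/3 (X = -118*(-17)/3 = -⅓*(-2006) = 2006/3 ≈ 668.67)
(3115 + X)*(-795 - 206) = (3115 + 2006/3)*(-795 - 206) = (11351/3)*(-1001) = -11362351/3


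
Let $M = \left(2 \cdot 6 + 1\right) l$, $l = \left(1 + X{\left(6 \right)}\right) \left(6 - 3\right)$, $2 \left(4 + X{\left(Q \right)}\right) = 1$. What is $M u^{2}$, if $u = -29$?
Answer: $- \frac{163995}{2} \approx -81998.0$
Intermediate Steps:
$X{\left(Q \right)} = - \frac{7}{2}$ ($X{\left(Q \right)} = -4 + \frac{1}{2} \cdot 1 = -4 + \frac{1}{2} = - \frac{7}{2}$)
$l = - \frac{15}{2}$ ($l = \left(1 - \frac{7}{2}\right) \left(6 - 3\right) = \left(- \frac{5}{2}\right) 3 = - \frac{15}{2} \approx -7.5$)
$M = - \frac{195}{2}$ ($M = \left(2 \cdot 6 + 1\right) \left(- \frac{15}{2}\right) = \left(12 + 1\right) \left(- \frac{15}{2}\right) = 13 \left(- \frac{15}{2}\right) = - \frac{195}{2} \approx -97.5$)
$M u^{2} = - \frac{195 \left(-29\right)^{2}}{2} = \left(- \frac{195}{2}\right) 841 = - \frac{163995}{2}$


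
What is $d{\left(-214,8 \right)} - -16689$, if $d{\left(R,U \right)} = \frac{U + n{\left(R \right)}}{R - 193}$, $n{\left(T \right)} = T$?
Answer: $\frac{6792629}{407} \approx 16690.0$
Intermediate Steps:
$d{\left(R,U \right)} = \frac{R + U}{-193 + R}$ ($d{\left(R,U \right)} = \frac{U + R}{R - 193} = \frac{R + U}{-193 + R}$)
$d{\left(-214,8 \right)} - -16689 = \frac{-214 + 8}{-193 - 214} - -16689 = \frac{1}{-407} \left(-206\right) + 16689 = \left(- \frac{1}{407}\right) \left(-206\right) + 16689 = \frac{206}{407} + 16689 = \frac{6792629}{407}$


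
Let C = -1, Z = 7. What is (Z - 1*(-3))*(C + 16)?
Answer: 150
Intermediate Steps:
(Z - 1*(-3))*(C + 16) = (7 - 1*(-3))*(-1 + 16) = (7 + 3)*15 = 10*15 = 150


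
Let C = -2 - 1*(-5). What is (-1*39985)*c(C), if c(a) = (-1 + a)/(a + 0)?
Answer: -79970/3 ≈ -26657.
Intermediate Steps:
C = 3 (C = -2 + 5 = 3)
c(a) = (-1 + a)/a
(-1*39985)*c(C) = (-1*39985)*((-1 + 3)/3) = -39985*2/3 = -39985*⅔ = -79970/3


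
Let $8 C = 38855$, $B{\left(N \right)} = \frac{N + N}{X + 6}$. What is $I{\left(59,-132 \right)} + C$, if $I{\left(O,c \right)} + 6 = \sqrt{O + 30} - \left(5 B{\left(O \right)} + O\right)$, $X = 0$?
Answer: $\frac{112645}{24} + \sqrt{89} \approx 4703.0$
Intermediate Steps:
$B{\left(N \right)} = \frac{N}{3}$ ($B{\left(N \right)} = \frac{N + N}{0 + 6} = \frac{2 N}{6} = 2 N \frac{1}{6} = \frac{N}{3}$)
$C = \frac{38855}{8}$ ($C = \frac{1}{8} \cdot 38855 = \frac{38855}{8} \approx 4856.9$)
$I{\left(O,c \right)} = -6 + \sqrt{30 + O} - \frac{8 O}{3}$ ($I{\left(O,c \right)} = -6 - \left(O - \sqrt{O + 30} + 5 \cdot \frac{1}{3} O\right) = -6 + \left(\sqrt{30 + O} - \left(\frac{5 O}{3} + O\right)\right) = -6 + \left(\sqrt{30 + O} - \frac{8 O}{3}\right) = -6 - \left(- \sqrt{30 + O} + \frac{8 O}{3}\right) = -6 + \sqrt{30 + O} - \frac{8 O}{3}$)
$I{\left(59,-132 \right)} + C = \left(-6 + \sqrt{30 + 59} - \frac{472}{3}\right) + \frac{38855}{8} = \left(-6 + \sqrt{89} - \frac{472}{3}\right) + \frac{38855}{8} = \left(- \frac{490}{3} + \sqrt{89}\right) + \frac{38855}{8} = \frac{112645}{24} + \sqrt{89}$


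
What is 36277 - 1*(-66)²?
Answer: 31921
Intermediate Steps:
36277 - 1*(-66)² = 36277 - 1*4356 = 36277 - 4356 = 31921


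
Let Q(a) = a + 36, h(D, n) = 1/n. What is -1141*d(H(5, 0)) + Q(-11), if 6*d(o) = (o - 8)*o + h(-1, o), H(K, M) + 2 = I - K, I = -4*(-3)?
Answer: 42592/15 ≈ 2839.5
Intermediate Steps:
I = 12
H(K, M) = 10 - K (H(K, M) = -2 + (12 - K) = 10 - K)
d(o) = 1/(6*o) + o*(-8 + o)/6 (d(o) = ((o - 8)*o + 1/o)/6 = ((-8 + o)*o + 1/o)/6 = (o*(-8 + o) + 1/o)/6 = (1/o + o*(-8 + o))/6 = 1/(6*o) + o*(-8 + o)/6)
Q(a) = 36 + a
-1141*d(H(5, 0)) + Q(-11) = -1141*(1 + (10 - 1*5)**2*(-8 + (10 - 1*5)))/(6*(10 - 1*5)) + (36 - 11) = -1141*(1 + (10 - 5)**2*(-8 + (10 - 5)))/(6*(10 - 5)) + 25 = -1141*(1 + 5**2*(-8 + 5))/(6*5) + 25 = -1141*(1 + 25*(-3))/(6*5) + 25 = -1141*(1 - 75)/(6*5) + 25 = -1141*(-74)/(6*5) + 25 = -1141*(-37/15) + 25 = 42217/15 + 25 = 42592/15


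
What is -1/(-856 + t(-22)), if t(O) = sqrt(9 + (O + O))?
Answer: 856/732771 + I*sqrt(35)/732771 ≈ 0.0011682 + 8.0736e-6*I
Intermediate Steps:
t(O) = sqrt(9 + 2*O)
-1/(-856 + t(-22)) = -1/(-856 + sqrt(9 + 2*(-22))) = -1/(-856 + sqrt(9 - 44)) = -1/(-856 + sqrt(-35)) = -1/(-856 + I*sqrt(35))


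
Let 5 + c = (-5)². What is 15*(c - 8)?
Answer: 180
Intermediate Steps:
c = 20 (c = -5 + (-5)² = -5 + 25 = 20)
15*(c - 8) = 15*(20 - 8) = 15*12 = 180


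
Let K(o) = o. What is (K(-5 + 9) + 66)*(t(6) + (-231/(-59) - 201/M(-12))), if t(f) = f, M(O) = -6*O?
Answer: 353045/708 ≈ 498.65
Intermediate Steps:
(K(-5 + 9) + 66)*(t(6) + (-231/(-59) - 201/M(-12))) = ((-5 + 9) + 66)*(6 + (-231/(-59) - 201/((-6*(-12))))) = (4 + 66)*(6 + (-231*(-1/59) - 201/72)) = 70*(6 + (231/59 - 201*1/72)) = 70*(6 + (231/59 - 67/24)) = 70*(6 + 1591/1416) = 70*(10087/1416) = 353045/708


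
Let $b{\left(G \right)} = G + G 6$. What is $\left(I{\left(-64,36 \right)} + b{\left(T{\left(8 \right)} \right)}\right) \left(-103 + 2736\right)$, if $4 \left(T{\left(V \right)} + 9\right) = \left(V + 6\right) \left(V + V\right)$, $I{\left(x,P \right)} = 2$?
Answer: $871523$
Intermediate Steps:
$T{\left(V \right)} = -9 + \frac{V \left(6 + V\right)}{2}$ ($T{\left(V \right)} = -9 + \frac{\left(V + 6\right) \left(V + V\right)}{4} = -9 + \frac{\left(6 + V\right) 2 V}{4} = -9 + \frac{2 V \left(6 + V\right)}{4} = -9 + \frac{V \left(6 + V\right)}{2}$)
$b{\left(G \right)} = 7 G$ ($b{\left(G \right)} = G + 6 G = 7 G$)
$\left(I{\left(-64,36 \right)} + b{\left(T{\left(8 \right)} \right)}\right) \left(-103 + 2736\right) = \left(2 + 7 \left(-9 + \frac{8^{2}}{2} + 3 \cdot 8\right)\right) \left(-103 + 2736\right) = \left(2 + 7 \left(-9 + \frac{1}{2} \cdot 64 + 24\right)\right) 2633 = \left(2 + 7 \left(-9 + 32 + 24\right)\right) 2633 = \left(2 + 7 \cdot 47\right) 2633 = \left(2 + 329\right) 2633 = 331 \cdot 2633 = 871523$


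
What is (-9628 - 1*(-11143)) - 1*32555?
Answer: -31040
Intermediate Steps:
(-9628 - 1*(-11143)) - 1*32555 = (-9628 + 11143) - 32555 = 1515 - 32555 = -31040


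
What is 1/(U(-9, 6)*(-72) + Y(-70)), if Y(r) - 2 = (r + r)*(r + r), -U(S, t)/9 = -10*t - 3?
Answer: -1/21222 ≈ -4.7121e-5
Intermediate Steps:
U(S, t) = 27 + 90*t (U(S, t) = -9*(-10*t - 3) = -9*(-3 - 10*t) = 27 + 90*t)
Y(r) = 2 + 4*r² (Y(r) = 2 + (r + r)*(r + r) = 2 + (2*r)*(2*r) = 2 + 4*r²)
1/(U(-9, 6)*(-72) + Y(-70)) = 1/((27 + 90*6)*(-72) + (2 + 4*(-70)²)) = 1/((27 + 540)*(-72) + (2 + 4*4900)) = 1/(567*(-72) + (2 + 19600)) = 1/(-40824 + 19602) = 1/(-21222) = -1/21222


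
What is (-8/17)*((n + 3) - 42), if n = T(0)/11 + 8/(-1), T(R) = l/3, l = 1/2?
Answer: 12404/561 ≈ 22.111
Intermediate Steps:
l = ½ ≈ 0.50000
T(R) = ⅙ (T(R) = (½)/3 = (½)*(⅓) = ⅙)
n = -527/66 (n = (⅙)/11 + 8/(-1) = (⅙)*(1/11) + 8*(-1) = 1/66 - 8 = -527/66 ≈ -7.9848)
(-8/17)*((n + 3) - 42) = (-8/17)*((-527/66 + 3) - 42) = (-8*1/17)*(-329/66 - 42) = -8/17*(-3101/66) = 12404/561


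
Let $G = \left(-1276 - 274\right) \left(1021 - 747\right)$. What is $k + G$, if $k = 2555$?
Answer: $-422145$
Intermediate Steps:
$G = -424700$ ($G = \left(-1550\right) 274 = -424700$)
$k + G = 2555 - 424700 = -422145$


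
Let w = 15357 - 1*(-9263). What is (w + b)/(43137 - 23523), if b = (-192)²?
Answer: 30742/9807 ≈ 3.1347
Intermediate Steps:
b = 36864
w = 24620 (w = 15357 + 9263 = 24620)
(w + b)/(43137 - 23523) = (24620 + 36864)/(43137 - 23523) = 61484/19614 = 61484*(1/19614) = 30742/9807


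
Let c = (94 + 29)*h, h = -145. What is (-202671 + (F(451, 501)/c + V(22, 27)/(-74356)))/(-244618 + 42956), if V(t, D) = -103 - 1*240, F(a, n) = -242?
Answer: 9267929167307/9221789498280 ≈ 1.0050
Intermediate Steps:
c = -17835 (c = (94 + 29)*(-145) = 123*(-145) = -17835)
V(t, D) = -343 (V(t, D) = -103 - 240 = -343)
(-202671 + (F(451, 501)/c + V(22, 27)/(-74356)))/(-244618 + 42956) = (-202671 + (-242/(-17835) - 343/(-74356)))/(-244618 + 42956) = (-202671 + (-242*(-1/17835) - 343*(-1/74356)))/(-201662) = (-202671 + (242/17835 + 343/74356))*(-1/201662) = (-202671 + 831433/45728940)*(-1/201662) = -9267929167307/45728940*(-1/201662) = 9267929167307/9221789498280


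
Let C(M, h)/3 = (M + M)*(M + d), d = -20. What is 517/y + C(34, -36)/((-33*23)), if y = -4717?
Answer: -4621385/1193401 ≈ -3.8724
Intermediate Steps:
C(M, h) = 6*M*(-20 + M) (C(M, h) = 3*((M + M)*(M - 20)) = 3*((2*M)*(-20 + M)) = 3*(2*M*(-20 + M)) = 6*M*(-20 + M))
517/y + C(34, -36)/((-33*23)) = 517/(-4717) + (6*34*(-20 + 34))/((-33*23)) = 517*(-1/4717) + (6*34*14)/(-759) = -517/4717 + 2856*(-1/759) = -517/4717 - 952/253 = -4621385/1193401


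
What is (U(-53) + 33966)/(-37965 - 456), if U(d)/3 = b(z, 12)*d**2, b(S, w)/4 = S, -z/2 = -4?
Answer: -101210/12807 ≈ -7.9027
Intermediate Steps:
z = 8 (z = -2*(-4) = 8)
b(S, w) = 4*S
U(d) = 96*d**2 (U(d) = 3*((4*8)*d**2) = 3*(32*d**2) = 96*d**2)
(U(-53) + 33966)/(-37965 - 456) = (96*(-53)**2 + 33966)/(-37965 - 456) = (96*2809 + 33966)/(-38421) = (269664 + 33966)*(-1/38421) = 303630*(-1/38421) = -101210/12807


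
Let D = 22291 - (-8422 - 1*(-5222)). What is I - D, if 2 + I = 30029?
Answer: 4536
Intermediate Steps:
I = 30027 (I = -2 + 30029 = 30027)
D = 25491 (D = 22291 - (-8422 + 5222) = 22291 - 1*(-3200) = 22291 + 3200 = 25491)
I - D = 30027 - 1*25491 = 30027 - 25491 = 4536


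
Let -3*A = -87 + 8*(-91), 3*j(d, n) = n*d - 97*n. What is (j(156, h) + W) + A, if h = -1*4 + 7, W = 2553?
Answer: 8651/3 ≈ 2883.7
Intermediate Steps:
h = 3 (h = -4 + 7 = 3)
j(d, n) = -97*n/3 + d*n/3 (j(d, n) = (n*d - 97*n)/3 = (d*n - 97*n)/3 = (-97*n + d*n)/3 = -97*n/3 + d*n/3)
A = 815/3 (A = -(-87 + 8*(-91))/3 = -(-87 - 728)/3 = -⅓*(-815) = 815/3 ≈ 271.67)
(j(156, h) + W) + A = ((⅓)*3*(-97 + 156) + 2553) + 815/3 = ((⅓)*3*59 + 2553) + 815/3 = (59 + 2553) + 815/3 = 2612 + 815/3 = 8651/3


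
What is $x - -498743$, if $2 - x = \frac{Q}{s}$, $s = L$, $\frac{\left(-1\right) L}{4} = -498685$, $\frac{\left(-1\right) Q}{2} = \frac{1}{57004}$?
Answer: $\frac{28355687870252601}{56854079480} \approx 4.9875 \cdot 10^{5}$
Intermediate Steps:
$Q = - \frac{1}{28502}$ ($Q = - \frac{2}{57004} = \left(-2\right) \frac{1}{57004} = - \frac{1}{28502} \approx -3.5085 \cdot 10^{-5}$)
$L = 1994740$ ($L = \left(-4\right) \left(-498685\right) = 1994740$)
$s = 1994740$
$x = \frac{113708158961}{56854079480}$ ($x = 2 - - \frac{1}{28502 \cdot 1994740} = 2 - \left(- \frac{1}{28502}\right) \frac{1}{1994740} = 2 - - \frac{1}{56854079480} = 2 + \frac{1}{56854079480} = \frac{113708158961}{56854079480} \approx 2.0$)
$x - -498743 = \frac{113708158961}{56854079480} - -498743 = \frac{113708158961}{56854079480} + 498743 = \frac{28355687870252601}{56854079480}$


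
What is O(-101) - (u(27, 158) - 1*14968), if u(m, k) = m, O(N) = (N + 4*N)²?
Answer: 269966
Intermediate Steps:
O(N) = 25*N² (O(N) = (5*N)² = 25*N²)
O(-101) - (u(27, 158) - 1*14968) = 25*(-101)² - (27 - 1*14968) = 25*10201 - (27 - 14968) = 255025 - 1*(-14941) = 255025 + 14941 = 269966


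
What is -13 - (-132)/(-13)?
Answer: -301/13 ≈ -23.154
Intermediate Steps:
-13 - (-132)/(-13) = -13 - (-132)*(-1)/13 = -13 - 11*12/13 = -13 - 132/13 = -301/13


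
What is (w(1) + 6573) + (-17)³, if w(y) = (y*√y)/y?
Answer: 1661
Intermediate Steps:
w(y) = √y (w(y) = y^(3/2)/y = √y)
(w(1) + 6573) + (-17)³ = (√1 + 6573) + (-17)³ = (1 + 6573) - 4913 = 6574 - 4913 = 1661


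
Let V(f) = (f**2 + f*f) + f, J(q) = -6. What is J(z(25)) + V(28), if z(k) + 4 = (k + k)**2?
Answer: 1590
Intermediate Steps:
z(k) = -4 + 4*k**2 (z(k) = -4 + (k + k)**2 = -4 + (2*k)**2 = -4 + 4*k**2)
V(f) = f + 2*f**2 (V(f) = (f**2 + f**2) + f = 2*f**2 + f = f + 2*f**2)
J(z(25)) + V(28) = -6 + 28*(1 + 2*28) = -6 + 28*(1 + 56) = -6 + 28*57 = -6 + 1596 = 1590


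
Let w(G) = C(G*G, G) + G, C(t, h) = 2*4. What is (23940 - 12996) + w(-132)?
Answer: 10820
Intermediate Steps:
C(t, h) = 8
w(G) = 8 + G
(23940 - 12996) + w(-132) = (23940 - 12996) + (8 - 132) = 10944 - 124 = 10820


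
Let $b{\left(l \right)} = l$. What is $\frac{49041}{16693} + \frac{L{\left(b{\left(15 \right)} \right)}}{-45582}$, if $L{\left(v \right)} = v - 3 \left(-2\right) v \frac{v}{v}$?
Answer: $\frac{744544699}{253633442} \approx 2.9355$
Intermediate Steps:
$L{\left(v \right)} = 7 v$ ($L{\left(v \right)} = v - - 6 v 1 = v - - 6 v = v + 6 v = 7 v$)
$\frac{49041}{16693} + \frac{L{\left(b{\left(15 \right)} \right)}}{-45582} = \frac{49041}{16693} + \frac{7 \cdot 15}{-45582} = 49041 \cdot \frac{1}{16693} + 105 \left(- \frac{1}{45582}\right) = \frac{49041}{16693} - \frac{35}{15194} = \frac{744544699}{253633442}$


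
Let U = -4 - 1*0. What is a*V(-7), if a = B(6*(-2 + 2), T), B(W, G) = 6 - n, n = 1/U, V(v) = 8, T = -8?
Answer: 50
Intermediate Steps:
U = -4 (U = -4 + 0 = -4)
n = -1/4 (n = 1/(-4) = -1/4 ≈ -0.25000)
B(W, G) = 25/4 (B(W, G) = 6 - 1*(-1/4) = 6 + 1/4 = 25/4)
a = 25/4 ≈ 6.2500
a*V(-7) = (25/4)*8 = 50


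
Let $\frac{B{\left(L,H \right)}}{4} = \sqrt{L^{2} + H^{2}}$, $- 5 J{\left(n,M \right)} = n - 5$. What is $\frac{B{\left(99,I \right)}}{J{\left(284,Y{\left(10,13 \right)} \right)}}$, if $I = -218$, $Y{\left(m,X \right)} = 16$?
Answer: $- \frac{100 \sqrt{2293}}{279} \approx -17.163$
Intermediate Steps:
$J{\left(n,M \right)} = 1 - \frac{n}{5}$ ($J{\left(n,M \right)} = - \frac{n - 5}{5} = - \frac{-5 + n}{5} = 1 - \frac{n}{5}$)
$B{\left(L,H \right)} = 4 \sqrt{H^{2} + L^{2}}$ ($B{\left(L,H \right)} = 4 \sqrt{L^{2} + H^{2}} = 4 \sqrt{H^{2} + L^{2}}$)
$\frac{B{\left(99,I \right)}}{J{\left(284,Y{\left(10,13 \right)} \right)}} = \frac{4 \sqrt{\left(-218\right)^{2} + 99^{2}}}{1 - \frac{284}{5}} = \frac{4 \sqrt{47524 + 9801}}{1 - \frac{284}{5}} = \frac{4 \sqrt{57325}}{- \frac{279}{5}} = 4 \cdot 5 \sqrt{2293} \left(- \frac{5}{279}\right) = 20 \sqrt{2293} \left(- \frac{5}{279}\right) = - \frac{100 \sqrt{2293}}{279}$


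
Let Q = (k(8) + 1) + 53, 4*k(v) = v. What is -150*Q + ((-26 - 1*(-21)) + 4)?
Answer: -8401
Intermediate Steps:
k(v) = v/4
Q = 56 (Q = ((1/4)*8 + 1) + 53 = (2 + 1) + 53 = 3 + 53 = 56)
-150*Q + ((-26 - 1*(-21)) + 4) = -150*56 + ((-26 - 1*(-21)) + 4) = -8400 + ((-26 + 21) + 4) = -8400 + (-5 + 4) = -8400 - 1 = -8401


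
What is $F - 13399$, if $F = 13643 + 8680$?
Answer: $8924$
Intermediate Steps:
$F = 22323$
$F - 13399 = 22323 - 13399 = 8924$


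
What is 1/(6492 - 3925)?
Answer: 1/2567 ≈ 0.00038956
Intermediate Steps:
1/(6492 - 3925) = 1/2567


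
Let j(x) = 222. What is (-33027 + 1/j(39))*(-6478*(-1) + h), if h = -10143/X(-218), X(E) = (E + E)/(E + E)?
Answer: 26871754345/222 ≈ 1.2104e+8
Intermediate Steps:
X(E) = 1 (X(E) = (2*E)/((2*E)) = (2*E)*(1/(2*E)) = 1)
h = -10143 (h = -10143/1 = -10143*1 = -10143)
(-33027 + 1/j(39))*(-6478*(-1) + h) = (-33027 + 1/222)*(-6478*(-1) - 10143) = (-33027 + 1/222)*(6478 - 10143) = -7331993/222*(-3665) = 26871754345/222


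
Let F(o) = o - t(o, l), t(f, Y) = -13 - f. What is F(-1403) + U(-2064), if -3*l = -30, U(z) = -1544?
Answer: -4337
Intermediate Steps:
l = 10 (l = -⅓*(-30) = 10)
F(o) = 13 + 2*o (F(o) = o - (-13 - o) = o + (13 + o) = 13 + 2*o)
F(-1403) + U(-2064) = (13 + 2*(-1403)) - 1544 = (13 - 2806) - 1544 = -2793 - 1544 = -4337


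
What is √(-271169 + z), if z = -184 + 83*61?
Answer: I*√266290 ≈ 516.03*I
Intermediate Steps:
z = 4879 (z = -184 + 5063 = 4879)
√(-271169 + z) = √(-271169 + 4879) = √(-266290) = I*√266290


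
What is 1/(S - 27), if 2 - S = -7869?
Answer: 1/7844 ≈ 0.00012749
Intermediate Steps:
S = 7871 (S = 2 - 1*(-7869) = 2 + 7869 = 7871)
1/(S - 27) = 1/(7871 - 27) = 1/7844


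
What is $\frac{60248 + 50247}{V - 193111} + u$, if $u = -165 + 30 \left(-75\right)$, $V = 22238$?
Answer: $- \frac{412768790}{170873} \approx -2415.6$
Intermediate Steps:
$u = -2415$ ($u = -165 - 2250 = -2415$)
$\frac{60248 + 50247}{V - 193111} + u = \frac{60248 + 50247}{22238 - 193111} - 2415 = \frac{110495}{-170873} - 2415 = 110495 \left(- \frac{1}{170873}\right) - 2415 = - \frac{110495}{170873} - 2415 = - \frac{412768790}{170873}$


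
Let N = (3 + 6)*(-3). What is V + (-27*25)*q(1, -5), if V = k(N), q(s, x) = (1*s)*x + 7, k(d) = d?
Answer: -1377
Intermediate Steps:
N = -27 (N = 9*(-3) = -27)
q(s, x) = 7 + s*x (q(s, x) = s*x + 7 = 7 + s*x)
V = -27
V + (-27*25)*q(1, -5) = -27 + (-27*25)*(7 + 1*(-5)) = -27 - 675*(7 - 5) = -27 - 675*2 = -27 - 1350 = -1377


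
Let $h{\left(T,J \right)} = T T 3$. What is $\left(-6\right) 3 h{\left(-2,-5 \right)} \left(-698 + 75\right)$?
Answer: $134568$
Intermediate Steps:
$h{\left(T,J \right)} = 3 T^{2}$ ($h{\left(T,J \right)} = T^{2} \cdot 3 = 3 T^{2}$)
$\left(-6\right) 3 h{\left(-2,-5 \right)} \left(-698 + 75\right) = \left(-6\right) 3 \cdot 3 \left(-2\right)^{2} \left(-698 + 75\right) = - 18 \cdot 3 \cdot 4 \left(-623\right) = \left(-18\right) 12 \left(-623\right) = \left(-216\right) \left(-623\right) = 134568$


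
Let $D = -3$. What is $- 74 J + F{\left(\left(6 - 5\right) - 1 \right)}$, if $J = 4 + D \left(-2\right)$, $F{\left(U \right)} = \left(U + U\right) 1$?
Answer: $-740$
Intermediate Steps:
$F{\left(U \right)} = 2 U$ ($F{\left(U \right)} = 2 U 1 = 2 U$)
$J = 10$ ($J = 4 - -6 = 4 + 6 = 10$)
$- 74 J + F{\left(\left(6 - 5\right) - 1 \right)} = \left(-74\right) 10 + 2 \left(\left(6 - 5\right) - 1\right) = -740 + 2 \left(1 - 1\right) = -740 + 2 \cdot 0 = -740 + 0 = -740$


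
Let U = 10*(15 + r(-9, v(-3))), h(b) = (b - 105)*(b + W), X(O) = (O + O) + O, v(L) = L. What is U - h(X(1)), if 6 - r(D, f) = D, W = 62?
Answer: 6930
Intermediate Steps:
X(O) = 3*O (X(O) = 2*O + O = 3*O)
r(D, f) = 6 - D
h(b) = (-105 + b)*(62 + b) (h(b) = (b - 105)*(b + 62) = (-105 + b)*(62 + b))
U = 300 (U = 10*(15 + (6 - 1*(-9))) = 10*(15 + (6 + 9)) = 10*(15 + 15) = 10*30 = 300)
U - h(X(1)) = 300 - (-6510 + (3*1)**2 - 129) = 300 - (-6510 + 3**2 - 43*3) = 300 - (-6510 + 9 - 129) = 300 - 1*(-6630) = 300 + 6630 = 6930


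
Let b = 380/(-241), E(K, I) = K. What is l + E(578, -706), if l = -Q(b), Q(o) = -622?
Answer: 1200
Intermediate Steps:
b = -380/241 (b = 380*(-1/241) = -380/241 ≈ -1.5768)
l = 622 (l = -1*(-622) = 622)
l + E(578, -706) = 622 + 578 = 1200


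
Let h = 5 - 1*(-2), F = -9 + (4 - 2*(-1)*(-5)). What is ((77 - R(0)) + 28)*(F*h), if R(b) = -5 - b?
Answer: -11550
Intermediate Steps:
F = -15 (F = -9 + (4 - (-2)*(-5)) = -9 + (4 - 1*10) = -9 + (4 - 10) = -9 - 6 = -15)
h = 7 (h = 5 + 2 = 7)
((77 - R(0)) + 28)*(F*h) = ((77 - (-5 - 1*0)) + 28)*(-15*7) = ((77 - (-5 + 0)) + 28)*(-105) = ((77 - 1*(-5)) + 28)*(-105) = ((77 + 5) + 28)*(-105) = (82 + 28)*(-105) = 110*(-105) = -11550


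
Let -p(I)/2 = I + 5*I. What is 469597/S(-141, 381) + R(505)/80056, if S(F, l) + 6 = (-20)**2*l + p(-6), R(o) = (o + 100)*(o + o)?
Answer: 32689601683/3051454524 ≈ 10.713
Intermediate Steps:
p(I) = -12*I (p(I) = -2*(I + 5*I) = -12*I)
R(o) = 2*o*(100 + o) (R(o) = (100 + o)*(2*o) = 2*o*(100 + o))
S(F, l) = 66 + 400*l (S(F, l) = -6 + ((-20)**2*l - 12*(-6)) = -6 + (400*l + 72) = -6 + (72 + 400*l) = 66 + 400*l)
469597/S(-141, 381) + R(505)/80056 = 469597/(66 + 400*381) + (2*505*(100 + 505))/80056 = 469597/(66 + 152400) + (2*505*605)*(1/80056) = 469597/152466 + 611050*(1/80056) = 469597*(1/152466) + 305525/40028 = 469597/152466 + 305525/40028 = 32689601683/3051454524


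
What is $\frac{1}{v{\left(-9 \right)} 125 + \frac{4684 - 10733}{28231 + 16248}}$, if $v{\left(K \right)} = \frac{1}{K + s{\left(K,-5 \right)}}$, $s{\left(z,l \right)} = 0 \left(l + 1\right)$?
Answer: $- \frac{400311}{5614316} \approx -0.071302$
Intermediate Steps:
$s{\left(z,l \right)} = 0$ ($s{\left(z,l \right)} = 0 \left(1 + l\right) = 0$)
$v{\left(K \right)} = \frac{1}{K}$ ($v{\left(K \right)} = \frac{1}{K + 0} = \frac{1}{K}$)
$\frac{1}{v{\left(-9 \right)} 125 + \frac{4684 - 10733}{28231 + 16248}} = \frac{1}{\frac{1}{-9} \cdot 125 + \frac{4684 - 10733}{28231 + 16248}} = \frac{1}{\left(- \frac{1}{9}\right) 125 - \frac{6049}{44479}} = \frac{1}{- \frac{125}{9} - \frac{6049}{44479}} = \frac{1}{- \frac{5614316}{400311}} = - \frac{400311}{5614316}$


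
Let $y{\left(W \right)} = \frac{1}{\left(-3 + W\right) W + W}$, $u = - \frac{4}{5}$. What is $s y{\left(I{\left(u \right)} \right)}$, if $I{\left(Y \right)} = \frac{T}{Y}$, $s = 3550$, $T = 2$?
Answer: $\frac{2840}{9} \approx 315.56$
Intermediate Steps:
$u = - \frac{4}{5}$ ($u = \left(-4\right) \frac{1}{5} = - \frac{4}{5} \approx -0.8$)
$I{\left(Y \right)} = \frac{2}{Y}$
$y{\left(W \right)} = \frac{1}{W + W \left(-3 + W\right)}$ ($y{\left(W \right)} = \frac{1}{W \left(-3 + W\right) + W} = \frac{1}{W + W \left(-3 + W\right)}$)
$s y{\left(I{\left(u \right)} \right)} = 3550 \frac{1}{\frac{2}{- \frac{4}{5}} \left(-2 + \frac{2}{- \frac{4}{5}}\right)} = 3550 \frac{1}{2 \left(- \frac{5}{4}\right) \left(-2 + 2 \left(- \frac{5}{4}\right)\right)} = 3550 \frac{1}{\left(- \frac{5}{2}\right) \left(-2 - \frac{5}{2}\right)} = 3550 \left(- \frac{2}{5 \left(- \frac{9}{2}\right)}\right) = 3550 \left(\left(- \frac{2}{5}\right) \left(- \frac{2}{9}\right)\right) = 3550 \cdot \frac{4}{45} = \frac{2840}{9}$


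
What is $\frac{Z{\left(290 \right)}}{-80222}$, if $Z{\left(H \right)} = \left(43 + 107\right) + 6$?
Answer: $- \frac{78}{40111} \approx -0.0019446$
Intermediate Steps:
$Z{\left(H \right)} = 156$ ($Z{\left(H \right)} = 150 + 6 = 156$)
$\frac{Z{\left(290 \right)}}{-80222} = \frac{156}{-80222} = 156 \left(- \frac{1}{80222}\right) = - \frac{78}{40111}$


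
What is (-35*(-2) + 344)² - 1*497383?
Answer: -325987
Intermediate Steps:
(-35*(-2) + 344)² - 1*497383 = (70 + 344)² - 497383 = 414² - 497383 = 171396 - 497383 = -325987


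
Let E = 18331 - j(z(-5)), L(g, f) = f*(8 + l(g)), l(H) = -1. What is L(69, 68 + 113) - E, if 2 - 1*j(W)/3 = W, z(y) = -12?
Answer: -17022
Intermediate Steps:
j(W) = 6 - 3*W
L(g, f) = 7*f (L(g, f) = f*(8 - 1) = f*7 = 7*f)
E = 18289 (E = 18331 - (6 - 3*(-12)) = 18331 - (6 + 36) = 18331 - 1*42 = 18331 - 42 = 18289)
L(69, 68 + 113) - E = 7*(68 + 113) - 1*18289 = 7*181 - 18289 = 1267 - 18289 = -17022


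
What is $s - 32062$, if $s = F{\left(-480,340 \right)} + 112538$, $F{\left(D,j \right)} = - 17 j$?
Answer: $74696$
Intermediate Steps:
$s = 106758$ ($s = \left(-17\right) 340 + 112538 = -5780 + 112538 = 106758$)
$s - 32062 = 106758 - 32062 = 74696$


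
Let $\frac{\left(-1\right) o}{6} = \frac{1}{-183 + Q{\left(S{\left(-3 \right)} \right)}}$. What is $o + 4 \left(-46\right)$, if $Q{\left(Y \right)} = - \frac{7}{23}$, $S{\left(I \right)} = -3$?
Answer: $- \frac{387803}{2108} \approx -183.97$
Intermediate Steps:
$Q{\left(Y \right)} = - \frac{7}{23}$ ($Q{\left(Y \right)} = \left(-7\right) \frac{1}{23} = - \frac{7}{23}$)
$o = \frac{69}{2108}$ ($o = - \frac{6}{-183 - \frac{7}{23}} = - \frac{6}{- \frac{4216}{23}} = \left(-6\right) \left(- \frac{23}{4216}\right) = \frac{69}{2108} \approx 0.032732$)
$o + 4 \left(-46\right) = \frac{69}{2108} + 4 \left(-46\right) = \frac{69}{2108} - 184 = - \frac{387803}{2108}$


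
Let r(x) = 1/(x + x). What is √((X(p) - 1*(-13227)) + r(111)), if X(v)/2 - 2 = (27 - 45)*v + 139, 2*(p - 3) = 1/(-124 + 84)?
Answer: √16511932095/1110 ≈ 115.76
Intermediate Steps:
r(x) = 1/(2*x)
p = 239/80 (p = 3 + 1/(2*(-124 + 84)) = 3 + (½)/(-40) = 3 + (½)*(-1/40) = 3 - 1/80 = 239/80 ≈ 2.9875)
X(v) = 282 - 36*v (X(v) = 4 + 2*((27 - 45)*v + 139) = 4 + 2*(-18*v + 139) = 4 + 2*(139 - 18*v) = 4 + (278 - 36*v) = 282 - 36*v)
√((X(p) - 1*(-13227)) + r(111)) = √(((282 - 36*239/80) - 1*(-13227)) + (½)/111) = √(((282 - 2151/20) + 13227) + (½)*(1/111)) = √((3489/20 + 13227) + 1/222) = √(268029/20 + 1/222) = √(29751229/2220) = √16511932095/1110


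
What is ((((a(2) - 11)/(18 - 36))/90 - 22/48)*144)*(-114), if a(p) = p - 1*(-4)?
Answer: 22420/3 ≈ 7473.3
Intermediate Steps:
a(p) = 4 + p (a(p) = p + 4 = 4 + p)
((((a(2) - 11)/(18 - 36))/90 - 22/48)*144)*(-114) = (((((4 + 2) - 11)/(18 - 36))/90 - 22/48)*144)*(-114) = ((((6 - 11)/(-18))*(1/90) - 22*1/48)*144)*(-114) = ((-5*(-1/18)*(1/90) - 11/24)*144)*(-114) = (((5/18)*(1/90) - 11/24)*144)*(-114) = ((1/324 - 11/24)*144)*(-114) = -295/648*144*(-114) = -590/9*(-114) = 22420/3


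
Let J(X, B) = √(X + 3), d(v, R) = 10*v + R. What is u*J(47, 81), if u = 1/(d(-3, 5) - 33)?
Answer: -5*√2/58 ≈ -0.12191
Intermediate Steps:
d(v, R) = R + 10*v
J(X, B) = √(3 + X)
u = -1/58 (u = 1/((5 + 10*(-3)) - 33) = 1/((5 - 30) - 33) = 1/(-25 - 33) = 1/(-58) = -1/58 ≈ -0.017241)
u*J(47, 81) = -√(3 + 47)/58 = -5*√2/58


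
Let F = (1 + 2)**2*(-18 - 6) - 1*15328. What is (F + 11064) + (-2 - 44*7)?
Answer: -4790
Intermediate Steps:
F = -15544 (F = 3**2*(-24) - 15328 = 9*(-24) - 15328 = -216 - 15328 = -15544)
(F + 11064) + (-2 - 44*7) = (-15544 + 11064) + (-2 - 44*7) = -4480 + (-2 - 308) = -4480 - 310 = -4790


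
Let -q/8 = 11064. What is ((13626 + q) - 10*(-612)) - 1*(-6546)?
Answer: -62220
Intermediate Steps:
q = -88512 (q = -8*11064 = -88512)
((13626 + q) - 10*(-612)) - 1*(-6546) = ((13626 - 88512) - 10*(-612)) - 1*(-6546) = (-74886 + 6120) + 6546 = -68766 + 6546 = -62220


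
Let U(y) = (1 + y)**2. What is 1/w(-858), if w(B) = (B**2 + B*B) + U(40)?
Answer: 1/1474009 ≈ 6.7842e-7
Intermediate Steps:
w(B) = 1681 + 2*B**2 (w(B) = (B**2 + B*B) + (1 + 40)**2 = (B**2 + B**2) + 41**2 = 2*B**2 + 1681 = 1681 + 2*B**2)
1/w(-858) = 1/(1681 + 2*(-858)**2) = 1/(1681 + 2*736164) = 1/(1681 + 1472328) = 1/1474009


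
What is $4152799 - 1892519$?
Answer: $2260280$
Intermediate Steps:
$4152799 - 1892519 = 2260280$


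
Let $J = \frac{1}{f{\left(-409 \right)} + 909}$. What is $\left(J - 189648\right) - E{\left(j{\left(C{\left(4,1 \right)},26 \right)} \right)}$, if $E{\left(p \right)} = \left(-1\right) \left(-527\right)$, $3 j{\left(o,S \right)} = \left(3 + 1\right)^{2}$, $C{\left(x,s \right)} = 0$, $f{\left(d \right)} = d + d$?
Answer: $- \frac{17305924}{91} \approx -1.9018 \cdot 10^{5}$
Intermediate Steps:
$f{\left(d \right)} = 2 d$
$J = \frac{1}{91}$ ($J = \frac{1}{2 \left(-409\right) + 909} = \frac{1}{-818 + 909} = \frac{1}{91} \approx 0.010989$)
$j{\left(o,S \right)} = \frac{16}{3}$ ($j{\left(o,S \right)} = \frac{\left(3 + 1\right)^{2}}{3} = \frac{4^{2}}{3} = \frac{1}{3} \cdot 16 = \frac{16}{3}$)
$E{\left(p \right)} = 527$
$\left(J - 189648\right) - E{\left(j{\left(C{\left(4,1 \right)},26 \right)} \right)} = \left(\frac{1}{91} - 189648\right) - 527 = - \frac{17257967}{91} - 527 = - \frac{17305924}{91}$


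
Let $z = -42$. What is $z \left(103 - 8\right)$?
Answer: $-3990$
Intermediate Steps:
$z \left(103 - 8\right) = - 42 \left(103 - 8\right) = \left(-42\right) 95 = -3990$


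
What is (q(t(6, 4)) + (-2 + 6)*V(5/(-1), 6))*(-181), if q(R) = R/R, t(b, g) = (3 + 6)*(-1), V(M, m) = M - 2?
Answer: 4887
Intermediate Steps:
V(M, m) = -2 + M
t(b, g) = -9 (t(b, g) = 9*(-1) = -9)
q(R) = 1
(q(t(6, 4)) + (-2 + 6)*V(5/(-1), 6))*(-181) = (1 + (-2 + 6)*(-2 + 5/(-1)))*(-181) = (1 + 4*(-2 + 5*(-1)))*(-181) = (1 + 4*(-2 - 5))*(-181) = (1 + 4*(-7))*(-181) = (1 - 28)*(-181) = -27*(-181) = 4887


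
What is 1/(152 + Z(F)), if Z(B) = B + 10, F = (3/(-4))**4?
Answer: 256/41553 ≈ 0.0061608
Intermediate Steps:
F = 81/256 (F = (3*(-1/4))**4 = (-3/4)**4 = 81/256 ≈ 0.31641)
Z(B) = 10 + B
1/(152 + Z(F)) = 1/(152 + (10 + 81/256)) = 1/(152 + 2641/256) = 1/(41553/256) = 256/41553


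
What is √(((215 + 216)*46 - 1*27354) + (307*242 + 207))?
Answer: √66973 ≈ 258.79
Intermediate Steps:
√(((215 + 216)*46 - 1*27354) + (307*242 + 207)) = √((431*46 - 27354) + (74294 + 207)) = √((19826 - 27354) + 74501) = √(-7528 + 74501) = √66973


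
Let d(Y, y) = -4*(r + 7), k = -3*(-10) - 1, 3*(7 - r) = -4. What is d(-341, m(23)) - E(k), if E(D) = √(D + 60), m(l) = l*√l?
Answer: -184/3 - √89 ≈ -70.767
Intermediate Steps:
r = 25/3 (r = 7 - ⅓*(-4) = 7 + 4/3 = 25/3 ≈ 8.3333)
k = 29 (k = 30 - 1 = 29)
m(l) = l^(3/2)
E(D) = √(60 + D)
d(Y, y) = -184/3 (d(Y, y) = -4*(25/3 + 7) = -4*46/3 = -184/3)
d(-341, m(23)) - E(k) = -184/3 - √(60 + 29) = -184/3 - √89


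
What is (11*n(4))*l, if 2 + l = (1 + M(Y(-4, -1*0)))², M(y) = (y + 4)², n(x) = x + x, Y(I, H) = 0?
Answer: 25256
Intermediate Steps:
n(x) = 2*x
M(y) = (4 + y)²
l = 287 (l = -2 + (1 + (4 + 0)²)² = -2 + (1 + 4²)² = -2 + (1 + 16)² = -2 + 17² = -2 + 289 = 287)
(11*n(4))*l = (11*(2*4))*287 = (11*8)*287 = 88*287 = 25256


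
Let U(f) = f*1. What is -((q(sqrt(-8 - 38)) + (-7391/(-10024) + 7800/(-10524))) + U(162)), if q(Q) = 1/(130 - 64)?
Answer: -47000226263/290104584 ≈ -162.01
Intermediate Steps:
q(Q) = 1/66
U(f) = f
-((q(sqrt(-8 - 38)) + (-7391/(-10024) + 7800/(-10524))) + U(162)) = -((1/66 + (-7391/(-10024) + 7800/(-10524))) + 162) = -((1/66 + (-7391*(-1/10024) + 7800*(-1/10524))) + 162) = -((1/66 + (7391/10024 - 650/877)) + 162) = -((1/66 - 33693/8791048) + 162) = -(3283655/290104584 + 162) = -1*47000226263/290104584 = -47000226263/290104584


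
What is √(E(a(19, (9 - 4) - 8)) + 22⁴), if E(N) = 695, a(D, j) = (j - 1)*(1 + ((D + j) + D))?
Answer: √234951 ≈ 484.72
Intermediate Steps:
a(D, j) = (-1 + j)*(1 + j + 2*D) (a(D, j) = (-1 + j)*(1 + (j + 2*D)) = (-1 + j)*(1 + j + 2*D))
√(E(a(19, (9 - 4) - 8)) + 22⁴) = √(695 + 22⁴) = √(695 + 234256) = √234951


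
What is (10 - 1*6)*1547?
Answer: 6188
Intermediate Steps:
(10 - 1*6)*1547 = (10 - 6)*1547 = 4*1547 = 6188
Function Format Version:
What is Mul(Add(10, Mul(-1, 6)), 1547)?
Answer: 6188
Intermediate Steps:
Mul(Add(10, Mul(-1, 6)), 1547) = Mul(Add(10, -6), 1547) = Mul(4, 1547) = 6188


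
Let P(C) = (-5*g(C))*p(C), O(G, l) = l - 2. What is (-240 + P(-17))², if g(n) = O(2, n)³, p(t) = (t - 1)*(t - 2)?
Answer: 137561230822500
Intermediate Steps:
O(G, l) = -2 + l
p(t) = (-1 + t)*(-2 + t)
g(n) = (-2 + n)³
P(C) = -5*(-2 + C)³*(2 + C² - 3*C) (P(C) = (-5*(-2 + C)³)*(2 + C² - 3*C) = -5*(-2 + C)³*(2 + C² - 3*C))
(-240 + P(-17))² = (-240 + 5*(-2 - 17)³*(-2 - 1*(-17)² + 3*(-17)))² = (-240 + 5*(-19)³*(-2 - 1*289 - 51))² = (-240 + 5*(-6859)*(-2 - 289 - 51))² = (-240 + 5*(-6859)*(-342))² = (-240 + 11728890)² = 11728650² = 137561230822500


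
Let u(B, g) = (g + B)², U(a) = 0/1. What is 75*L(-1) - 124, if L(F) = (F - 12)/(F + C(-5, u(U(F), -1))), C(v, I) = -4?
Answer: 71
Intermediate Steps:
U(a) = 0 (U(a) = 0*1 = 0)
u(B, g) = (B + g)²
L(F) = (-12 + F)/(-4 + F) (L(F) = (F - 12)/(F - 4) = (-12 + F)/(-4 + F))
75*L(-1) - 124 = 75*((-12 - 1)/(-4 - 1)) - 124 = 75*(-13/(-5)) - 124 = 75*(-⅕*(-13)) - 124 = 75*(13/5) - 124 = 195 - 124 = 71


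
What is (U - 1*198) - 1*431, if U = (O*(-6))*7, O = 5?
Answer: -839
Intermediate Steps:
U = -210 (U = (5*(-6))*7 = -30*7 = -210)
(U - 1*198) - 1*431 = (-210 - 1*198) - 1*431 = (-210 - 198) - 431 = -408 - 431 = -839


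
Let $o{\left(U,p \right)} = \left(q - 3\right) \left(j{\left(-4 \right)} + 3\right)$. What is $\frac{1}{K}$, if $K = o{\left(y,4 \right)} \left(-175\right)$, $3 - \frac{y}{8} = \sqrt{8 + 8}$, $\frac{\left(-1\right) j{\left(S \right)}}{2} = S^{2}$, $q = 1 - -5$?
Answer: $\frac{1}{15225} \approx 6.5681 \cdot 10^{-5}$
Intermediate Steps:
$q = 6$ ($q = 1 + 5 = 6$)
$j{\left(S \right)} = - 2 S^{2}$
$y = -8$ ($y = 24 - 8 \sqrt{8 + 8} = 24 - 8 \sqrt{16} = 24 - 32 = -8$)
$o{\left(U,p \right)} = -87$ ($o{\left(U,p \right)} = \left(6 - 3\right) \left(- 2 \left(-4\right)^{2} + 3\right) = 3 \left(\left(-2\right) 16 + 3\right) = 3 \left(-32 + 3\right) = 3 \left(-29\right) = -87$)
$K = 15225$ ($K = \left(-87\right) \left(-175\right) = 15225$)
$\frac{1}{K} = \frac{1}{15225}$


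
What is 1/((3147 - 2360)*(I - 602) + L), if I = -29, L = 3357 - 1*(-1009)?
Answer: -1/492231 ≈ -2.0316e-6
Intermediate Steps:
L = 4366 (L = 3357 + 1009 = 4366)
1/((3147 - 2360)*(I - 602) + L) = 1/((3147 - 2360)*(-29 - 602) + 4366) = 1/(787*(-631) + 4366) = 1/(-496597 + 4366) = 1/(-492231) = -1/492231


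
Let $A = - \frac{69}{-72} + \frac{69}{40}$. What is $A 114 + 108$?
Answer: $\frac{4139}{10} \approx 413.9$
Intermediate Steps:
$A = \frac{161}{60}$ ($A = \left(-69\right) \left(- \frac{1}{72}\right) + 69 \cdot \frac{1}{40} = \frac{23}{24} + \frac{69}{40} = \frac{161}{60} \approx 2.6833$)
$A 114 + 108 = \frac{161}{60} \cdot 114 + 108 = \frac{3059}{10} + 108 = \frac{4139}{10}$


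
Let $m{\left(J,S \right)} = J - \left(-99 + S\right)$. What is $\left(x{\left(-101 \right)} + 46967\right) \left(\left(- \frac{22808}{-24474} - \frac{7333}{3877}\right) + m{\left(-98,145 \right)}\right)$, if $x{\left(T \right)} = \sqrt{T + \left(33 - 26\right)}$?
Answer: $- \frac{323005720244323}{47442849} - \frac{6877290869 i \sqrt{94}}{47442849} \approx -6.8083 \cdot 10^{6} - 1405.4 i$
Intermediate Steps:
$m{\left(J,S \right)} = 99 + J - S$
$x{\left(T \right)} = \sqrt{7 + T}$ ($x{\left(T \right)} = \sqrt{T + 7} = \sqrt{7 + T}$)
$\left(x{\left(-101 \right)} + 46967\right) \left(\left(- \frac{22808}{-24474} - \frac{7333}{3877}\right) + m{\left(-98,145 \right)}\right) = \left(\sqrt{7 - 101} + 46967\right) \left(\left(- \frac{22808}{-24474} - \frac{7333}{3877}\right) - 144\right) = \left(\sqrt{-94} + 46967\right) \left(\left(\left(-22808\right) \left(- \frac{1}{24474}\right) - \frac{7333}{3877}\right) - 144\right) = \left(i \sqrt{94} + 46967\right) \left(\left(\frac{11404}{12237} - \frac{7333}{3877}\right) - 144\right) = \left(46967 + i \sqrt{94}\right) \left(- \frac{45520613}{47442849} - 144\right) = \left(46967 + i \sqrt{94}\right) \left(- \frac{6877290869}{47442849}\right) = - \frac{323005720244323}{47442849} - \frac{6877290869 i \sqrt{94}}{47442849}$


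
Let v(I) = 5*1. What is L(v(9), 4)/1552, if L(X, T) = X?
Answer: 5/1552 ≈ 0.0032216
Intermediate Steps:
v(I) = 5
L(v(9), 4)/1552 = 5/1552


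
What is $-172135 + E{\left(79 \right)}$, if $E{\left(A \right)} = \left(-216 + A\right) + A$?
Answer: $-172193$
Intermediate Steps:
$E{\left(A \right)} = -216 + 2 A$
$-172135 + E{\left(79 \right)} = -172135 + \left(-216 + 2 \cdot 79\right) = -172135 + \left(-216 + 158\right) = -172135 - 58 = -172193$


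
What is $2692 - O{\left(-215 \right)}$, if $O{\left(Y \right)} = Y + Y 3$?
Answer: $3552$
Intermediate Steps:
$O{\left(Y \right)} = 4 Y$ ($O{\left(Y \right)} = Y + 3 Y = 4 Y$)
$2692 - O{\left(-215 \right)} = 2692 - 4 \left(-215\right) = 2692 - -860 = 2692 + 860 = 3552$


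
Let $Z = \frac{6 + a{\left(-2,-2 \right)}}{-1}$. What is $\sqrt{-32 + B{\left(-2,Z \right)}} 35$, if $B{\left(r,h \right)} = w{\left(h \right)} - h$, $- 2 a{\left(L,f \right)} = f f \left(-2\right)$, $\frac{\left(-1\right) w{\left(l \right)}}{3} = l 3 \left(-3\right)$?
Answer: $70 i \sqrt{73} \approx 598.08 i$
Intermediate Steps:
$w{\left(l \right)} = 27 l$ ($w{\left(l \right)} = - 3 l 3 \left(-3\right) = - 3 \cdot 3 l \left(-3\right) = - 3 \left(- 9 l\right) = 27 l$)
$a{\left(L,f \right)} = f^{2}$ ($a{\left(L,f \right)} = - \frac{f f \left(-2\right)}{2} = - \frac{f^{2} \left(-2\right)}{2} = - \frac{\left(-2\right) f^{2}}{2} = f^{2}$)
$Z = -10$ ($Z = \frac{6 + \left(-2\right)^{2}}{-1} = \left(6 + 4\right) \left(-1\right) = 10 \left(-1\right) = -10$)
$B{\left(r,h \right)} = 26 h$ ($B{\left(r,h \right)} = 27 h - h = 26 h$)
$\sqrt{-32 + B{\left(-2,Z \right)}} 35 = \sqrt{-32 + 26 \left(-10\right)} 35 = \sqrt{-32 - 260} \cdot 35 = \sqrt{-292} \cdot 35 = 2 i \sqrt{73} \cdot 35 = 70 i \sqrt{73}$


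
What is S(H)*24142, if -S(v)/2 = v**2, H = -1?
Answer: -48284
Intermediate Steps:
S(v) = -2*v**2
S(H)*24142 = -2*(-1)**2*24142 = -2*1*24142 = -2*24142 = -48284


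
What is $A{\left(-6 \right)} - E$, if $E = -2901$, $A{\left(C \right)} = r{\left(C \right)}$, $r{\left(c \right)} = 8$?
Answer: $2909$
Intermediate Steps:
$A{\left(C \right)} = 8$
$A{\left(-6 \right)} - E = 8 - -2901 = 8 + 2901 = 2909$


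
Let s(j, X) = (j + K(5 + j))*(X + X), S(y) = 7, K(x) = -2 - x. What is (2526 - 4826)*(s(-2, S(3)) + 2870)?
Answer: -6375600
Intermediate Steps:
s(j, X) = -14*X (s(j, X) = (j + (-2 - (5 + j)))*(X + X) = (j + (-2 + (-5 - j)))*(2*X) = (j + (-7 - j))*(2*X) = -14*X)
(2526 - 4826)*(s(-2, S(3)) + 2870) = (2526 - 4826)*(-14*7 + 2870) = -2300*(-98 + 2870) = -2300*2772 = -6375600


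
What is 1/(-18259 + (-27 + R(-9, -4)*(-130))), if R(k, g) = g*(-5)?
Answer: -1/20886 ≈ -4.7879e-5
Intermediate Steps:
R(k, g) = -5*g
1/(-18259 + (-27 + R(-9, -4)*(-130))) = 1/(-18259 + (-27 - 5*(-4)*(-130))) = 1/(-18259 + (-27 + 20*(-130))) = 1/(-18259 + (-27 - 2600)) = 1/(-18259 - 2627) = 1/(-20886) = -1/20886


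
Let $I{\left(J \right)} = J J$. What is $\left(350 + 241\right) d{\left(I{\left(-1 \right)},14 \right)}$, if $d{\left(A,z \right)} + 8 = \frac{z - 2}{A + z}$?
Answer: $- \frac{21276}{5} \approx -4255.2$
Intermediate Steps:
$I{\left(J \right)} = J^{2}$
$d{\left(A,z \right)} = -8 + \frac{-2 + z}{A + z}$ ($d{\left(A,z \right)} = -8 + \frac{z - 2}{A + z} = -8 + \frac{-2 + z}{A + z}$)
$\left(350 + 241\right) d{\left(I{\left(-1 \right)},14 \right)} = \left(350 + 241\right) \frac{-2 - 8 \left(-1\right)^{2} - 98}{\left(-1\right)^{2} + 14} = 591 \frac{-2 - 8 - 98}{1 + 14} = 591 \frac{-2 - 8 - 98}{15} = 591 \cdot \frac{1}{15} \left(-108\right) = 591 \left(- \frac{36}{5}\right) = - \frac{21276}{5}$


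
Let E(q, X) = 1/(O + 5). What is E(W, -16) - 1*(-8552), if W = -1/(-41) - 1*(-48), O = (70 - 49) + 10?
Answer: 307873/36 ≈ 8552.0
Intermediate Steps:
O = 31 (O = 21 + 10 = 31)
W = 1969/41 (W = -1*(-1/41) + 48 = 1/41 + 48 = 1969/41 ≈ 48.024)
E(q, X) = 1/36 (E(q, X) = 1/(31 + 5) = 1/36)
E(W, -16) - 1*(-8552) = 1/36 - 1*(-8552) = 1/36 + 8552 = 307873/36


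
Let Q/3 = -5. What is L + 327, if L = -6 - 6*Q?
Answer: 411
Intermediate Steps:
Q = -15 (Q = 3*(-5) = -15)
L = 84 (L = -6 - 6*(-15) = -6 + 90 = 84)
L + 327 = 84 + 327 = 411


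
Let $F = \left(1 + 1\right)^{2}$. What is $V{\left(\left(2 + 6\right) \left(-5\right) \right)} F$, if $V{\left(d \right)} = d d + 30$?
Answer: $6520$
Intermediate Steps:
$V{\left(d \right)} = 30 + d^{2}$ ($V{\left(d \right)} = d^{2} + 30 = 30 + d^{2}$)
$F = 4$ ($F = 2^{2} = 4$)
$V{\left(\left(2 + 6\right) \left(-5\right) \right)} F = \left(30 + \left(\left(2 + 6\right) \left(-5\right)\right)^{2}\right) 4 = \left(30 + \left(8 \left(-5\right)\right)^{2}\right) 4 = \left(30 + \left(-40\right)^{2}\right) 4 = \left(30 + 1600\right) 4 = 1630 \cdot 4 = 6520$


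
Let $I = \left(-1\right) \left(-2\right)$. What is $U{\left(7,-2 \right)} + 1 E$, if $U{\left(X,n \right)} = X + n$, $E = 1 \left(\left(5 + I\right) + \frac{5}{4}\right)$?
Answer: $\frac{53}{4} \approx 13.25$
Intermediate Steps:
$I = 2$
$E = \frac{33}{4}$ ($E = 1 \left(\left(5 + 2\right) + \frac{5}{4}\right) = 1 \left(7 + 5 \cdot \frac{1}{4}\right) = 1 \left(7 + \frac{5}{4}\right) = 1 \cdot \frac{33}{4} = \frac{33}{4} \approx 8.25$)
$U{\left(7,-2 \right)} + 1 E = \left(7 - 2\right) + 1 \cdot \frac{33}{4} = 5 + \frac{33}{4} = \frac{53}{4}$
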